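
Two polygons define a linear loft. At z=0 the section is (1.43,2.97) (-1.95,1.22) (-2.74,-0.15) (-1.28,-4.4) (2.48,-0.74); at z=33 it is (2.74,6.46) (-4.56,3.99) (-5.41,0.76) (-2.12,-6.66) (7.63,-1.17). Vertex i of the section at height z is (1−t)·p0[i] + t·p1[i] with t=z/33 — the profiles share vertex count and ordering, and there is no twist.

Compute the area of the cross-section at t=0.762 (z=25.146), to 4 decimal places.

Area at t=0.762: 77.0998

Cross-section at t=0.762: each vertex is (1-t)·p0[i] + t·p1[i].
  v1: (1-0.762)·(1.43,2.97) + 0.762·(2.74,6.46) = (2.4282,5.6294)
  v2: (1-0.762)·(-1.95,1.22) + 0.762·(-4.56,3.99) = (-3.9388,3.3307)
  v3: (1-0.762)·(-2.74,-0.15) + 0.762·(-5.41,0.76) = (-4.7745,0.5434)
  v4: (1-0.762)·(-1.28,-4.4) + 0.762·(-2.12,-6.66) = (-1.9201,-6.1221)
  v5: (1-0.762)·(2.48,-0.74) + 0.762·(7.63,-1.17) = (6.4043,-1.0677)
Shoelace sum Σ(x_i·y_{i+1} − x_{i+1}·y_i):
  i=1: 2.4282·3.3307 − -3.9388·5.6294 = +30.2609 (running +30.2609)
  i=2: -3.9388·0.5434 − -4.7745·3.3307 = +13.7623 (running +44.0232)
  i=3: -4.7745·-6.1221 − -1.9201·0.5434 = +30.2737 (running +74.2969)
  i=4: -1.9201·-1.0677 − 6.4043·-6.1221 = +41.2579 (running +115.5548)
  i=5: 6.4043·5.6294 − 2.4282·-1.0677 = +38.6448 (running +154.1996)
Area = |Σ|/2 = |154.1996|/2 = 77.0998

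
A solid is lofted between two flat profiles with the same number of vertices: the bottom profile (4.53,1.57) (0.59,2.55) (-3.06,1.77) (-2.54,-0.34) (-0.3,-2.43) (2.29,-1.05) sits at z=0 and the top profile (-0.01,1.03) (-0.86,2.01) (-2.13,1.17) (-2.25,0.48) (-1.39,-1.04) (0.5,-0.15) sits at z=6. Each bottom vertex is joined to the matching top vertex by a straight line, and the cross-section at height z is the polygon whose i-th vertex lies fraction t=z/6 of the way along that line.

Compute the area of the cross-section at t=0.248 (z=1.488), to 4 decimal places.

Area at t=0.248: 17.1732

Cross-section at t=0.248: each vertex is (1-t)·p0[i] + t·p1[i].
  v1: (1-0.248)·(4.53,1.57) + 0.248·(-0.01,1.03) = (3.4041,1.4361)
  v2: (1-0.248)·(0.59,2.55) + 0.248·(-0.86,2.01) = (0.2304,2.4161)
  v3: (1-0.248)·(-3.06,1.77) + 0.248·(-2.13,1.17) = (-2.8294,1.6212)
  v4: (1-0.248)·(-2.54,-0.34) + 0.248·(-2.25,0.48) = (-2.4681,-0.1366)
  v5: (1-0.248)·(-0.3,-2.43) + 0.248·(-1.39,-1.04) = (-0.5703,-2.0853)
  v6: (1-0.248)·(2.29,-1.05) + 0.248·(0.5,-0.15) = (1.8461,-0.8268)
Shoelace sum Σ(x_i·y_{i+1} − x_{i+1}·y_i):
  i=1: 3.4041·2.4161 − 0.2304·1.4361 = +7.8937 (running +7.8937)
  i=2: 0.2304·1.6212 − -2.8294·2.4161 = +7.2095 (running +15.1031)
  i=3: -2.8294·-0.1366 − -2.4681·1.6212 = +4.3879 (running +19.4910)
  i=4: -2.4681·-2.0853 − -0.5703·-0.1366 = +5.0687 (running +24.5597)
  i=5: -0.5703·-0.8268 − 1.8461·-2.0853 = +4.3211 (running +28.8808)
  i=6: 1.8461·1.4361 − 3.4041·-0.8268 = +5.4656 (running +34.3465)
Area = |Σ|/2 = |34.3465|/2 = 17.1732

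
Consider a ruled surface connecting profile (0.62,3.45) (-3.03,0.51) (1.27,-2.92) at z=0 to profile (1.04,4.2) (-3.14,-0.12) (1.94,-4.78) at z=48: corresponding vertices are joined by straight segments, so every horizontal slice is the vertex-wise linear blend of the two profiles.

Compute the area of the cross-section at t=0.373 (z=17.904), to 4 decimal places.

Area at t=0.373: 15.4117

Cross-section at t=0.373: each vertex is (1-t)·p0[i] + t·p1[i].
  v1: (1-0.373)·(0.62,3.45) + 0.373·(1.04,4.2) = (0.7767,3.7298)
  v2: (1-0.373)·(-3.03,0.51) + 0.373·(-3.14,-0.12) = (-3.0710,0.2750)
  v3: (1-0.373)·(1.27,-2.92) + 0.373·(1.94,-4.78) = (1.5199,-3.6138)
Shoelace sum Σ(x_i·y_{i+1} − x_{i+1}·y_i):
  i=1: 0.7767·0.2750 − -3.0710·3.7298 = +11.6678 (running +11.6678)
  i=2: -3.0710·-3.6138 − 1.5199·0.2750 = +10.6800 (running +22.3478)
  i=3: 1.5199·3.7298 − 0.7767·-3.6138 = +8.4756 (running +30.8234)
Area = |Σ|/2 = |30.8234|/2 = 15.4117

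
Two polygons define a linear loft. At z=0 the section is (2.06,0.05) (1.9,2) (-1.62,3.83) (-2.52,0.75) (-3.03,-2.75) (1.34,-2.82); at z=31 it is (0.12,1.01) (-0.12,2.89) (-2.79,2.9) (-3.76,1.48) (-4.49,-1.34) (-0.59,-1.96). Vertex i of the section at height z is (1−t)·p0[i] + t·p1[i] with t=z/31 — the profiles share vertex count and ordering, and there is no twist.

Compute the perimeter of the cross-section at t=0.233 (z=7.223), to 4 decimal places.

Cross-section at t=0.233: each vertex is (1-t)·p0[i] + t·p1[i].
  v1: (1-0.233)·(2.06,0.05) + 0.233·(0.12,1.01) = (1.6080,0.2737)
  v2: (1-0.233)·(1.9,2) + 0.233·(-0.12,2.89) = (1.4293,2.2074)
  v3: (1-0.233)·(-1.62,3.83) + 0.233·(-2.79,2.9) = (-1.8926,3.6133)
  v4: (1-0.233)·(-2.52,0.75) + 0.233·(-3.76,1.48) = (-2.8089,0.9201)
  v5: (1-0.233)·(-3.03,-2.75) + 0.233·(-4.49,-1.34) = (-3.3702,-2.4215)
  v6: (1-0.233)·(1.34,-2.82) + 0.233·(-0.59,-1.96) = (0.8903,-2.6196)
Perimeter = Σ |v_{i+1} − v_i|:
  edge 1→2: √(-0.1786² + 1.9337²) = 1.9419 (running 1.9419)
  edge 2→3: √(-3.3220² + 1.4059²) = 3.6072 (running 5.5491)
  edge 3→4: √(-0.9163² + -2.6932²) = 2.8448 (running 8.3940)
  edge 4→5: √(-0.5613² + -3.3416²) = 3.3884 (running 11.7823)
  edge 5→6: √(4.2605² + -0.1982²) = 4.2651 (running 16.0474)
  edge 6→1: √(0.7177² + 2.8933²) = 2.9810 (running 19.0284)
Perimeter = 19.0284

Perimeter at t=0.233: 19.0284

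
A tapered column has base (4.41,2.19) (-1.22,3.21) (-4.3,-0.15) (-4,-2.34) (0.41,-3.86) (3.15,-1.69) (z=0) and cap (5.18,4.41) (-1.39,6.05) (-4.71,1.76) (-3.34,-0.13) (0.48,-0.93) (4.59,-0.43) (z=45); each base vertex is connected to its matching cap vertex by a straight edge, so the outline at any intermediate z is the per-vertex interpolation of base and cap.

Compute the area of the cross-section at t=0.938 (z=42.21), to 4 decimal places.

Area at t=0.938: 49.2884

Cross-section at t=0.938: each vertex is (1-t)·p0[i] + t·p1[i].
  v1: (1-0.938)·(4.41,2.19) + 0.938·(5.18,4.41) = (5.1323,4.2724)
  v2: (1-0.938)·(-1.22,3.21) + 0.938·(-1.39,6.05) = (-1.3795,5.8739)
  v3: (1-0.938)·(-4.3,-0.15) + 0.938·(-4.71,1.76) = (-4.6846,1.6416)
  v4: (1-0.938)·(-4,-2.34) + 0.938·(-3.34,-0.13) = (-3.3809,-0.2670)
  v5: (1-0.938)·(0.41,-3.86) + 0.938·(0.48,-0.93) = (0.4757,-1.1117)
  v6: (1-0.938)·(3.15,-1.69) + 0.938·(4.59,-0.43) = (4.5007,-0.5081)
Shoelace sum Σ(x_i·y_{i+1} − x_{i+1}·y_i):
  i=1: 5.1323·5.8739 − -1.3795·4.2724 = +36.0400 (running +36.0400)
  i=2: -1.3795·1.6416 − -4.6846·5.8739 = +25.2524 (running +61.2924)
  i=3: -4.6846·-0.2670 − -3.3809·1.6416 = +6.8009 (running +68.0933)
  i=4: -3.3809·-1.1117 − 0.4757·-0.2670 = +3.8854 (running +71.9788)
  i=5: 0.4757·-0.5081 − 4.5007·-1.1117 = +4.7616 (running +76.7403)
  i=6: 4.5007·4.2724 − 5.1323·-0.5081 = +21.8365 (running +98.5768)
Area = |Σ|/2 = |98.5768|/2 = 49.2884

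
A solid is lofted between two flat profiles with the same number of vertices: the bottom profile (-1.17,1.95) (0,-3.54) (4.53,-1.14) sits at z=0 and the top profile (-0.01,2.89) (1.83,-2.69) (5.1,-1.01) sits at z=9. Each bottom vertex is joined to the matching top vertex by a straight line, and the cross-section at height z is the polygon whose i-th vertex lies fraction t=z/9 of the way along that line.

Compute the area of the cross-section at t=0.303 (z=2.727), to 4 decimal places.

Area at t=0.303: 12.9413

Cross-section at t=0.303: each vertex is (1-t)·p0[i] + t·p1[i].
  v1: (1-0.303)·(-1.17,1.95) + 0.303·(-0.01,2.89) = (-0.8185,2.2348)
  v2: (1-0.303)·(0,-3.54) + 0.303·(1.83,-2.69) = (0.5545,-3.2825)
  v3: (1-0.303)·(4.53,-1.14) + 0.303·(5.1,-1.01) = (4.7027,-1.1006)
Shoelace sum Σ(x_i·y_{i+1} − x_{i+1}·y_i):
  i=1: -0.8185·-3.2825 − 0.5545·2.2348 = +1.4476 (running +1.4476)
  i=2: 0.5545·-1.1006 − 4.7027·-3.2825 = +14.8261 (running +16.2737)
  i=3: 4.7027·2.2348 − -0.8185·-1.1006 = +9.6088 (running +25.8825)
Area = |Σ|/2 = |25.8825|/2 = 12.9413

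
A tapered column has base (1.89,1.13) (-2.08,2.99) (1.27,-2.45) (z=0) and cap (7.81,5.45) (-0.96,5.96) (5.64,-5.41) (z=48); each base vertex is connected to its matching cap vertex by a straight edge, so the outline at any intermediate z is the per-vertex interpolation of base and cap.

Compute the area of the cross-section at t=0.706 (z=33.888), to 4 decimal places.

Area at t=0.706: 32.8605

Cross-section at t=0.706: each vertex is (1-t)·p0[i] + t·p1[i].
  v1: (1-0.706)·(1.89,1.13) + 0.706·(7.81,5.45) = (6.0695,4.1799)
  v2: (1-0.706)·(-2.08,2.99) + 0.706·(-0.96,5.96) = (-1.2893,5.0868)
  v3: (1-0.706)·(1.27,-2.45) + 0.706·(5.64,-5.41) = (4.3552,-4.5398)
Shoelace sum Σ(x_i·y_{i+1} − x_{i+1}·y_i):
  i=1: 6.0695·5.0868 − -1.2893·4.1799 = +36.2636 (running +36.2636)
  i=2: -1.2893·-4.5398 − 4.3552·5.0868 = -16.3012 (running +19.9624)
  i=3: 4.3552·4.1799 − 6.0695·-4.5398 = +45.7586 (running +65.7211)
Area = |Σ|/2 = |65.7211|/2 = 32.8605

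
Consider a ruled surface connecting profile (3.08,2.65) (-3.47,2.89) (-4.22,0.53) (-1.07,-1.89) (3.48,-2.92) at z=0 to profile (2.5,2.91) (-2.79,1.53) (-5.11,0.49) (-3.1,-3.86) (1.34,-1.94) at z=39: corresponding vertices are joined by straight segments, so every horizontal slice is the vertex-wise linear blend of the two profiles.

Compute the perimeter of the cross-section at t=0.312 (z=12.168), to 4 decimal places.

Cross-section at t=0.312: each vertex is (1-t)·p0[i] + t·p1[i].
  v1: (1-0.312)·(3.08,2.65) + 0.312·(2.5,2.91) = (2.8990,2.7311)
  v2: (1-0.312)·(-3.47,2.89) + 0.312·(-2.79,1.53) = (-3.2578,2.4657)
  v3: (1-0.312)·(-4.22,0.53) + 0.312·(-5.11,0.49) = (-4.4977,0.5175)
  v4: (1-0.312)·(-1.07,-1.89) + 0.312·(-3.1,-3.86) = (-1.7034,-2.5046)
  v5: (1-0.312)·(3.48,-2.92) + 0.312·(1.34,-1.94) = (2.8123,-2.6142)
Perimeter = Σ |v_{i+1} − v_i|:
  edge 1→2: √(-6.1569² + -0.2654²) = 6.1626 (running 6.1626)
  edge 2→3: √(-1.2398² + -1.9482²) = 2.3092 (running 8.4718)
  edge 3→4: √(2.7943² + -3.0222²) = 4.1160 (running 12.5879)
  edge 4→5: √(4.5157² + -0.1096²) = 4.5170 (running 17.1049)
  edge 5→1: √(0.0867² + 5.3454²) = 5.3461 (running 22.4509)
Perimeter = 22.4509

Perimeter at t=0.312: 22.4509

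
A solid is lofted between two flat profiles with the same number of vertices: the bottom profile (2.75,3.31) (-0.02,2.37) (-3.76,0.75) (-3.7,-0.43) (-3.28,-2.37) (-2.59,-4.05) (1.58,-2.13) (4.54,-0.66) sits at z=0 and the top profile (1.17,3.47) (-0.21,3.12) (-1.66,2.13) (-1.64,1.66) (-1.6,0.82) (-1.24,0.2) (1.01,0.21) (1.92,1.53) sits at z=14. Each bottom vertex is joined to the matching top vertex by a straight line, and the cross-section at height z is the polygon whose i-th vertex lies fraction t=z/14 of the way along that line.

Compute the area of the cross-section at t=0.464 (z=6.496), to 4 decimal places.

Area at t=0.464: 21.0384

Cross-section at t=0.464: each vertex is (1-t)·p0[i] + t·p1[i].
  v1: (1-0.464)·(2.75,3.31) + 0.464·(1.17,3.47) = (2.0169,3.3842)
  v2: (1-0.464)·(-0.02,2.37) + 0.464·(-0.21,3.12) = (-0.1082,2.7180)
  v3: (1-0.464)·(-3.76,0.75) + 0.464·(-1.66,2.13) = (-2.7856,1.3903)
  v4: (1-0.464)·(-3.7,-0.43) + 0.464·(-1.64,1.66) = (-2.7442,0.5398)
  v5: (1-0.464)·(-3.28,-2.37) + 0.464·(-1.6,0.82) = (-2.5005,-0.8898)
  v6: (1-0.464)·(-2.59,-4.05) + 0.464·(-1.24,0.2) = (-1.9636,-2.0780)
  v7: (1-0.464)·(1.58,-2.13) + 0.464·(1.01,0.21) = (1.3155,-1.0442)
  v8: (1-0.464)·(4.54,-0.66) + 0.464·(1.92,1.53) = (3.3243,0.3562)
Shoelace sum Σ(x_i·y_{i+1} − x_{i+1}·y_i):
  i=1: 2.0169·2.7180 − -0.1082·3.3842 = +5.8479 (running +5.8479)
  i=2: -0.1082·1.3903 − -2.7856·2.7180 = +7.4209 (running +13.2688)
  i=3: -2.7856·0.5398 − -2.7442·1.3903 = +2.3117 (running +15.5805)
  i=4: -2.7442·-0.8898 − -2.5005·0.5398 = +3.7915 (running +19.3720)
  i=5: -2.5005·-2.0780 − -1.9636·-0.8898 = +3.4487 (running +22.8207)
  i=6: -1.9636·-1.0442 − 1.3155·-2.0780 = +4.7841 (running +27.6049)
  i=7: 1.3155·0.3562 − 3.3243·-1.0442 = +3.9399 (running +31.5448)
  i=8: 3.3243·3.3842 − 2.0169·0.3562 = +10.5320 (running +42.0767)
Area = |Σ|/2 = |42.0767|/2 = 21.0384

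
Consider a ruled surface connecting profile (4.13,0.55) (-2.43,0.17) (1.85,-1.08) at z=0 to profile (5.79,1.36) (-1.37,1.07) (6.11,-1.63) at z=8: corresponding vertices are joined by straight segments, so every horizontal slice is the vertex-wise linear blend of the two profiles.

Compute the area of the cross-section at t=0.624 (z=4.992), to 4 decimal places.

Cross-section at t=0.624: each vertex is (1-t)·p0[i] + t·p1[i].
  v1: (1-0.624)·(4.13,0.55) + 0.624·(5.79,1.36) = (5.1658,1.0554)
  v2: (1-0.624)·(-2.43,0.17) + 0.624·(-1.37,1.07) = (-1.7686,0.7316)
  v3: (1-0.624)·(1.85,-1.08) + 0.624·(6.11,-1.63) = (4.5082,-1.4232)
Shoelace sum Σ(x_i·y_{i+1} − x_{i+1}·y_i):
  i=1: 5.1658·0.7316 − -1.7686·1.0554 = +5.6459 (running +5.6459)
  i=2: -1.7686·-1.4232 − 4.5082·0.7316 = -0.7812 (running +4.8647)
  i=3: 4.5082·1.0554 − 5.1658·-1.4232 = +12.1102 (running +16.9749)
Area = |Σ|/2 = |16.9749|/2 = 8.4875

Area at t=0.624: 8.4875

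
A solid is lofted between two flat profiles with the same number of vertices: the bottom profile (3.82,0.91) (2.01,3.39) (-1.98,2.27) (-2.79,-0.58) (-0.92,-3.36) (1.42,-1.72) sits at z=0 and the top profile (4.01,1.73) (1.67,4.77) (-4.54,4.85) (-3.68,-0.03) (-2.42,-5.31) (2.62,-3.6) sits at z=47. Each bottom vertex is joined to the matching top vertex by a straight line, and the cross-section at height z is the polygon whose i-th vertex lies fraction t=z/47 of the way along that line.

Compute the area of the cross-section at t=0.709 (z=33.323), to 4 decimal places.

Cross-section at t=0.709: each vertex is (1-t)·p0[i] + t·p1[i].
  v1: (1-0.709)·(3.82,0.91) + 0.709·(4.01,1.73) = (3.9547,1.4914)
  v2: (1-0.709)·(2.01,3.39) + 0.709·(1.67,4.77) = (1.7689,4.3684)
  v3: (1-0.709)·(-1.98,2.27) + 0.709·(-4.54,4.85) = (-3.7950,4.0992)
  v4: (1-0.709)·(-2.79,-0.58) + 0.709·(-3.68,-0.03) = (-3.4210,-0.1900)
  v5: (1-0.709)·(-0.92,-3.36) + 0.709·(-2.42,-5.31) = (-1.9835,-4.7425)
  v6: (1-0.709)·(1.42,-1.72) + 0.709·(2.62,-3.6) = (2.2708,-3.0529)
Shoelace sum Σ(x_i·y_{i+1} − x_{i+1}·y_i):
  i=1: 3.9547·4.3684 − 1.7689·1.4914 = +14.6377 (running +14.6377)
  i=2: 1.7689·4.0992 − -3.7950·4.3684 = +23.8296 (running +38.4673)
  i=3: -3.7950·-0.1900 − -3.4210·4.0992 = +14.7447 (running +53.2120)
  i=4: -3.4210·-4.7425 − -1.9835·-0.1900 = +15.8473 (running +69.0593)
  i=5: -1.9835·-3.0529 − 2.2708·-4.7425 = +16.8248 (running +85.8842)
  i=6: 2.2708·1.4914 − 3.9547·-3.0529 = +15.4600 (running +101.3442)
Area = |Σ|/2 = |101.3442|/2 = 50.6721

Area at t=0.709: 50.6721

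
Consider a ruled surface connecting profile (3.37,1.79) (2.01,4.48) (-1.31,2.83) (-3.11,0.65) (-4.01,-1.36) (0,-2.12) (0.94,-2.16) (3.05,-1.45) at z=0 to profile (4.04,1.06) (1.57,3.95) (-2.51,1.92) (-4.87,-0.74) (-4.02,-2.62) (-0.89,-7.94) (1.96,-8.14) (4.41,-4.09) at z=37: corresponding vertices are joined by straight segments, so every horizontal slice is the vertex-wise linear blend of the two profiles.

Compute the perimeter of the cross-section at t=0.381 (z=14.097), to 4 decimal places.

Perimeter at t=0.381: 25.4736

Cross-section at t=0.381: each vertex is (1-t)·p0[i] + t·p1[i].
  v1: (1-0.381)·(3.37,1.79) + 0.381·(4.04,1.06) = (3.6253,1.5119)
  v2: (1-0.381)·(2.01,4.48) + 0.381·(1.57,3.95) = (1.8424,4.2781)
  v3: (1-0.381)·(-1.31,2.83) + 0.381·(-2.51,1.92) = (-1.7672,2.4833)
  v4: (1-0.381)·(-3.11,0.65) + 0.381·(-4.87,-0.74) = (-3.7806,0.1204)
  v5: (1-0.381)·(-4.01,-1.36) + 0.381·(-4.02,-2.62) = (-4.0138,-1.8401)
  v6: (1-0.381)·(0,-2.12) + 0.381·(-0.89,-7.94) = (-0.3391,-4.3374)
  v7: (1-0.381)·(0.94,-2.16) + 0.381·(1.96,-8.14) = (1.3286,-4.4384)
  v8: (1-0.381)·(3.05,-1.45) + 0.381·(4.41,-4.09) = (3.5682,-2.4558)
Perimeter = Σ |v_{i+1} − v_i|:
  edge 1→2: √(-1.7829² + 2.7662²) = 3.2910 (running 3.2910)
  edge 2→3: √(-3.6096² + -1.7948²) = 4.0311 (running 7.3221)
  edge 3→4: √(-2.0134² + -2.3629²) = 3.1043 (running 10.4265)
  edge 4→5: √(-0.2332² + -1.9605²) = 1.9743 (running 12.4008)
  edge 5→6: √(3.6747² + -2.4974²) = 4.4430 (running 16.8438)
  edge 6→7: √(1.6677² + -0.1010²) = 1.6708 (running 18.5145)
  edge 7→8: √(2.2395² + 1.9825²) = 2.9910 (running 21.5055)
  edge 8→1: √(0.0571² + 3.9677²) = 3.9681 (running 25.4736)
Perimeter = 25.4736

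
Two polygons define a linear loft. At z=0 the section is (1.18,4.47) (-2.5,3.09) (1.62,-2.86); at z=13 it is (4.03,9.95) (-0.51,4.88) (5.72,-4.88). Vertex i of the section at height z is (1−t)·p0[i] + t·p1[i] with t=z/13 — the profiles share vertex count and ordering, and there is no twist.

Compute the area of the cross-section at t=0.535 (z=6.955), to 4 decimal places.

Cross-section at t=0.535: each vertex is (1-t)·p0[i] + t·p1[i].
  v1: (1-0.535)·(1.18,4.47) + 0.535·(4.03,9.95) = (2.7048,7.4018)
  v2: (1-0.535)·(-2.5,3.09) + 0.535·(-0.51,4.88) = (-1.4353,4.0476)
  v3: (1-0.535)·(1.62,-2.86) + 0.535·(5.72,-4.88) = (3.8135,-3.9407)
Shoelace sum Σ(x_i·y_{i+1} − x_{i+1}·y_i):
  i=1: 2.7048·4.0476 − -1.4353·7.4018 = +21.5721 (running +21.5721)
  i=2: -1.4353·-3.9407 − 3.8135·4.0476 = -9.7794 (running +11.7926)
  i=3: 3.8135·7.4018 − 2.7048·-3.9407 = +38.8854 (running +50.6780)
Area = |Σ|/2 = |50.6780|/2 = 25.3390

Area at t=0.535: 25.3390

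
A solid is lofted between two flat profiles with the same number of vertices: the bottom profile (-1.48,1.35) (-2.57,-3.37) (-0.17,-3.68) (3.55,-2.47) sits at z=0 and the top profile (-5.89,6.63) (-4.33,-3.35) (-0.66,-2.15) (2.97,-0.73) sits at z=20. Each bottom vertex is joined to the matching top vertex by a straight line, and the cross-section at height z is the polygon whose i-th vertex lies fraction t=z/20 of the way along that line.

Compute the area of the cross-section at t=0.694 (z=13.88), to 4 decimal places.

Area at t=0.694: 30.6999

Cross-section at t=0.694: each vertex is (1-t)·p0[i] + t·p1[i].
  v1: (1-0.694)·(-1.48,1.35) + 0.694·(-5.89,6.63) = (-4.5405,5.0143)
  v2: (1-0.694)·(-2.57,-3.37) + 0.694·(-4.33,-3.35) = (-3.7914,-3.3561)
  v3: (1-0.694)·(-0.17,-3.68) + 0.694·(-0.66,-2.15) = (-0.5101,-2.6182)
  v4: (1-0.694)·(3.55,-2.47) + 0.694·(2.97,-0.73) = (3.1475,-1.2624)
Shoelace sum Σ(x_i·y_{i+1} − x_{i+1}·y_i):
  i=1: -4.5405·-3.3561 − -3.7914·5.0143 = +34.2501 (running +34.2501)
  i=2: -3.7914·-2.6182 − -0.5101·-3.3561 = +8.2148 (running +42.4649)
  i=3: -0.5101·-1.2624 − 3.1475·-2.6182 = +8.8846 (running +51.3495)
  i=4: 3.1475·5.0143 − -4.5405·-1.2624 = +10.0503 (running +61.3998)
Area = |Σ|/2 = |61.3998|/2 = 30.6999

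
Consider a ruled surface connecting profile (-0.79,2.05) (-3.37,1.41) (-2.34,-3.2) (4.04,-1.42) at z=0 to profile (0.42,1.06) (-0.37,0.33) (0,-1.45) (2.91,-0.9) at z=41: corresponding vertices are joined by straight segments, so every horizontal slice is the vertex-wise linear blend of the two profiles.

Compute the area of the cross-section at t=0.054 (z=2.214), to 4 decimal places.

Area at t=0.054: 20.3767

Cross-section at t=0.054: each vertex is (1-t)·p0[i] + t·p1[i].
  v1: (1-0.054)·(-0.79,2.05) + 0.054·(0.42,1.06) = (-0.7247,1.9965)
  v2: (1-0.054)·(-3.37,1.41) + 0.054·(-0.37,0.33) = (-3.2080,1.3517)
  v3: (1-0.054)·(-2.34,-3.2) + 0.054·(0,-1.45) = (-2.2136,-3.1055)
  v4: (1-0.054)·(4.04,-1.42) + 0.054·(2.91,-0.9) = (3.9790,-1.3919)
Shoelace sum Σ(x_i·y_{i+1} − x_{i+1}·y_i):
  i=1: -0.7247·1.3517 − -3.2080·1.9965 = +5.4254 (running +5.4254)
  i=2: -3.2080·-3.1055 − -2.2136·1.3517 = +12.9546 (running +18.3800)
  i=3: -2.2136·-1.3919 − 3.9790·-3.1055 = +15.4379 (running +33.8179)
  i=4: 3.9790·1.9965 − -0.7247·-1.3919 = +6.9355 (running +40.7534)
Area = |Σ|/2 = |40.7534|/2 = 20.3767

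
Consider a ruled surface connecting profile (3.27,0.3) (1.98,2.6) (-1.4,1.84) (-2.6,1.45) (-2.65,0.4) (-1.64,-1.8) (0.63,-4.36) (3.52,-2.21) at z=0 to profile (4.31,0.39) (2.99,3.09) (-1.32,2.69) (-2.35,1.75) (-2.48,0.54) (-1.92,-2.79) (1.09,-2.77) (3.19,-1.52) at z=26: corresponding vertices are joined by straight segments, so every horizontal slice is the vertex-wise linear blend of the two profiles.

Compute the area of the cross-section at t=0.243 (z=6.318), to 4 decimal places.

Cross-section at t=0.243: each vertex is (1-t)·p0[i] + t·p1[i].
  v1: (1-0.243)·(3.27,0.3) + 0.243·(4.31,0.39) = (3.5227,0.3219)
  v2: (1-0.243)·(1.98,2.6) + 0.243·(2.99,3.09) = (2.2254,2.7191)
  v3: (1-0.243)·(-1.4,1.84) + 0.243·(-1.32,2.69) = (-1.3806,2.0465)
  v4: (1-0.243)·(-2.6,1.45) + 0.243·(-2.35,1.75) = (-2.5393,1.5229)
  v5: (1-0.243)·(-2.65,0.4) + 0.243·(-2.48,0.54) = (-2.6087,0.4340)
  v6: (1-0.243)·(-1.64,-1.8) + 0.243·(-1.92,-2.79) = (-1.7080,-2.0406)
  v7: (1-0.243)·(0.63,-4.36) + 0.243·(1.09,-2.77) = (0.7418,-3.9736)
  v8: (1-0.243)·(3.52,-2.21) + 0.243·(3.19,-1.52) = (3.4398,-2.0423)
Shoelace sum Σ(x_i·y_{i+1} − x_{i+1}·y_i):
  i=1: 3.5227·2.7191 − 2.2254·0.3219 = +8.8622 (running +8.8622)
  i=2: 2.2254·2.0465 − -1.3806·2.7191 = +8.3083 (running +17.1705)
  i=3: -1.3806·1.5229 − -2.5393·2.0465 = +3.0942 (running +20.2648)
  i=4: -2.5393·0.4340 − -2.6087·1.5229 = +2.8707 (running +23.1355)
  i=5: -2.6087·-2.0406 − -1.7080·0.4340 = +6.0645 (running +29.2000)
  i=6: -1.7080·-3.9736 − 0.7418·-2.0406 = +8.3008 (running +37.5008)
  i=7: 0.7418·-2.0423 − 3.4398·-3.9736 = +12.1536 (running +49.6543)
  i=8: 3.4398·0.3219 − 3.5227·-2.0423 = +8.3017 (running +57.9561)
Area = |Σ|/2 = |57.9561|/2 = 28.9780

Area at t=0.243: 28.9780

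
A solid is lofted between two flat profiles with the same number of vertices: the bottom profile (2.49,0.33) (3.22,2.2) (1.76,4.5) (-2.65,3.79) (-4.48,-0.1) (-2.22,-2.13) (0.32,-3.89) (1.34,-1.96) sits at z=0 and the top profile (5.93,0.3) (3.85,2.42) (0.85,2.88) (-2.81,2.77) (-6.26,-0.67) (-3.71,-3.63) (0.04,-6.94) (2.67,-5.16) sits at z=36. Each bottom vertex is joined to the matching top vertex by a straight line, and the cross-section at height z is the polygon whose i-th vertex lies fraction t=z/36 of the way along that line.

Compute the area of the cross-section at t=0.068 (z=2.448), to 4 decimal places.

Area at t=0.068: 41.3747

Cross-section at t=0.068: each vertex is (1-t)·p0[i] + t·p1[i].
  v1: (1-0.068)·(2.49,0.33) + 0.068·(5.93,0.3) = (2.7239,0.3280)
  v2: (1-0.068)·(3.22,2.2) + 0.068·(3.85,2.42) = (3.2628,2.2150)
  v3: (1-0.068)·(1.76,4.5) + 0.068·(0.85,2.88) = (1.6981,4.3898)
  v4: (1-0.068)·(-2.65,3.79) + 0.068·(-2.81,2.77) = (-2.6609,3.7206)
  v5: (1-0.068)·(-4.48,-0.1) + 0.068·(-6.26,-0.67) = (-4.6010,-0.1388)
  v6: (1-0.068)·(-2.22,-2.13) + 0.068·(-3.71,-3.63) = (-2.3213,-2.2320)
  v7: (1-0.068)·(0.32,-3.89) + 0.068·(0.04,-6.94) = (0.3010,-4.0974)
  v8: (1-0.068)·(1.34,-1.96) + 0.068·(2.67,-5.16) = (1.4304,-2.1776)
Shoelace sum Σ(x_i·y_{i+1} − x_{i+1}·y_i):
  i=1: 2.7239·2.2150 − 3.2628·0.3280 = +4.9633 (running +4.9633)
  i=2: 3.2628·4.3898 − 1.6981·2.2150 = +10.5621 (running +15.5254)
  i=3: 1.6981·3.7206 − -2.6609·4.3898 = +17.9989 (running +33.5243)
  i=4: -2.6609·-0.1388 − -4.6010·3.7206 = +17.4880 (running +51.0123)
  i=5: -4.6010·-2.2320 − -2.3213·-0.1388 = +9.9474 (running +60.9598)
  i=6: -2.3213·-4.0974 − 0.3010·-2.2320 = +10.1831 (running +71.1429)
  i=7: 0.3010·-2.1776 − 1.4304·-4.0974 = +5.2057 (running +76.3486)
  i=8: 1.4304·0.3280 − 2.7239·-2.1776 = +6.4007 (running +82.7493)
Area = |Σ|/2 = |82.7493|/2 = 41.3747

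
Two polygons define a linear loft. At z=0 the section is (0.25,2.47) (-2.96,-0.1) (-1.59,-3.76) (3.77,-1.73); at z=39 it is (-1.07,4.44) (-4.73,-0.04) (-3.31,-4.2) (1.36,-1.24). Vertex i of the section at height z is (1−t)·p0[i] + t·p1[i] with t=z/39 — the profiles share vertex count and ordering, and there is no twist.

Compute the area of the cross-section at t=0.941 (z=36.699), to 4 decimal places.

Area at t=0.941: 27.3942

Cross-section at t=0.941: each vertex is (1-t)·p0[i] + t·p1[i].
  v1: (1-0.941)·(0.25,2.47) + 0.941·(-1.07,4.44) = (-0.9921,4.3238)
  v2: (1-0.941)·(-2.96,-0.1) + 0.941·(-4.73,-0.04) = (-4.6256,-0.0435)
  v3: (1-0.941)·(-1.59,-3.76) + 0.941·(-3.31,-4.2) = (-3.2085,-4.1740)
  v4: (1-0.941)·(3.77,-1.73) + 0.941·(1.36,-1.24) = (1.5022,-1.2689)
Shoelace sum Σ(x_i·y_{i+1} − x_{i+1}·y_i):
  i=1: -0.9921·-0.0435 − -4.6256·4.3238 = +20.0431 (running +20.0431)
  i=2: -4.6256·-4.1740 − -3.2085·-0.0435 = +19.1676 (running +39.2107)
  i=3: -3.2085·-1.2689 − 1.5022·-4.1740 = +10.3415 (running +49.5522)
  i=4: 1.5022·4.3238 − -0.9921·-1.2689 = +5.2362 (running +54.7885)
Area = |Σ|/2 = |54.7885|/2 = 27.3942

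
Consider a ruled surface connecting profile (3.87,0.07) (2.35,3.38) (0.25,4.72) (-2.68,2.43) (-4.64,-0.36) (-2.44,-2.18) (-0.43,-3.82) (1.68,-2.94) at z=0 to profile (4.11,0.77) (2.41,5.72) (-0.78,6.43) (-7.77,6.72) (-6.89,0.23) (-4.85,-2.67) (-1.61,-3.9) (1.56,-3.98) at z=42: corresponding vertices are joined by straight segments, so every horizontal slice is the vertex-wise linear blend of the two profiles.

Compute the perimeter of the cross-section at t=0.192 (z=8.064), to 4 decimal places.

Perimeter at t=0.192: 26.6079

Cross-section at t=0.192: each vertex is (1-t)·p0[i] + t·p1[i].
  v1: (1-0.192)·(3.87,0.07) + 0.192·(4.11,0.77) = (3.9161,0.2044)
  v2: (1-0.192)·(2.35,3.38) + 0.192·(2.41,5.72) = (2.3615,3.8293)
  v3: (1-0.192)·(0.25,4.72) + 0.192·(-0.78,6.43) = (0.0522,5.0483)
  v4: (1-0.192)·(-2.68,2.43) + 0.192·(-7.77,6.72) = (-3.6573,3.2537)
  v5: (1-0.192)·(-4.64,-0.36) + 0.192·(-6.89,0.23) = (-5.0720,-0.2467)
  v6: (1-0.192)·(-2.44,-2.18) + 0.192·(-4.85,-2.67) = (-2.9027,-2.2741)
  v7: (1-0.192)·(-0.43,-3.82) + 0.192·(-1.61,-3.9) = (-0.6566,-3.8354)
  v8: (1-0.192)·(1.68,-2.94) + 0.192·(1.56,-3.98) = (1.6570,-3.1397)
Perimeter = Σ |v_{i+1} − v_i|:
  edge 1→2: √(-1.5546² + 3.6249²) = 3.9442 (running 3.9442)
  edge 2→3: √(-2.3093² + 1.2190²) = 2.6113 (running 6.5555)
  edge 3→4: √(-3.7095² + -1.7946²) = 4.1208 (running 10.6763)
  edge 4→5: √(-1.4147² + -3.5004²) = 3.7755 (running 14.4518)
  edge 5→6: √(2.1693² + -2.0274²) = 2.9692 (running 17.4209)
  edge 6→7: √(2.2462² + -1.5613²) = 2.7355 (running 20.1564)
  edge 7→8: √(2.3135² + 0.6957²) = 2.4159 (running 22.5723)
  edge 8→1: √(2.2591² + 3.3441²) = 4.0357 (running 26.6079)
Perimeter = 26.6079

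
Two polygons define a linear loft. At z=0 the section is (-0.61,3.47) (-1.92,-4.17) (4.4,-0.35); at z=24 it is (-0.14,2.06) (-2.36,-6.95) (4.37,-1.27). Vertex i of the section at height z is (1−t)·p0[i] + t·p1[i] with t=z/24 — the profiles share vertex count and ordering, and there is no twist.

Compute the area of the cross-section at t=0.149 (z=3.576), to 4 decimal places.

Cross-section at t=0.149: each vertex is (1-t)·p0[i] + t·p1[i].
  v1: (1-0.149)·(-0.61,3.47) + 0.149·(-0.14,2.06) = (-0.5400,3.2599)
  v2: (1-0.149)·(-1.92,-4.17) + 0.149·(-2.36,-6.95) = (-1.9856,-4.5842)
  v3: (1-0.149)·(4.4,-0.35) + 0.149·(4.37,-1.27) = (4.3955,-0.4871)
Shoelace sum Σ(x_i·y_{i+1} − x_{i+1}·y_i):
  i=1: -0.5400·-4.5842 − -1.9856·3.2599 = +8.9481 (running +8.9481)
  i=2: -1.9856·-0.4871 − 4.3955·-4.5842 = +21.1172 (running +30.0653)
  i=3: 4.3955·3.2599 − -0.5400·-0.4871 = +14.0660 (running +44.1313)
Area = |Σ|/2 = |44.1313|/2 = 22.0657

Area at t=0.149: 22.0657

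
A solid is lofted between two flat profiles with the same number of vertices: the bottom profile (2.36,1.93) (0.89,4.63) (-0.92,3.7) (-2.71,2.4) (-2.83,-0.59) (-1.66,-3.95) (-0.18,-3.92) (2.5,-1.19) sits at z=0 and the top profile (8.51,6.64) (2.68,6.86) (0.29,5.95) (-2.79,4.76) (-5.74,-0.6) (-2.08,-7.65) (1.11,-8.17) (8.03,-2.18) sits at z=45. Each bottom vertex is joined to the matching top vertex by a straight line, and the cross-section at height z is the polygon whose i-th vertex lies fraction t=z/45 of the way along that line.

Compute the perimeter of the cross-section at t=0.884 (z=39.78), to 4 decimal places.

Perimeter at t=0.884: 43.8916

Cross-section at t=0.884: each vertex is (1-t)·p0[i] + t·p1[i].
  v1: (1-0.884)·(2.36,1.93) + 0.884·(8.51,6.64) = (7.7966,6.0936)
  v2: (1-0.884)·(0.89,4.63) + 0.884·(2.68,6.86) = (2.4724,6.6013)
  v3: (1-0.884)·(-0.92,3.7) + 0.884·(0.29,5.95) = (0.1496,5.6890)
  v4: (1-0.884)·(-2.71,2.4) + 0.884·(-2.79,4.76) = (-2.7807,4.4862)
  v5: (1-0.884)·(-2.83,-0.59) + 0.884·(-5.74,-0.6) = (-5.4024,-0.5988)
  v6: (1-0.884)·(-1.66,-3.95) + 0.884·(-2.08,-7.65) = (-2.0313,-7.2208)
  v7: (1-0.884)·(-0.18,-3.92) + 0.884·(1.11,-8.17) = (0.9604,-7.6770)
  v8: (1-0.884)·(2.5,-1.19) + 0.884·(8.03,-2.18) = (7.3885,-2.0652)
Perimeter = Σ |v_{i+1} − v_i|:
  edge 1→2: √(-5.3242² + 0.5077²) = 5.3484 (running 5.3484)
  edge 2→3: √(-2.3227² + -0.9123²) = 2.4955 (running 7.8439)
  edge 3→4: √(-2.9304² + -1.2028²) = 3.1676 (running 11.0114)
  edge 4→5: √(-2.6217² + -5.0851²) = 5.7211 (running 16.7326)
  edge 5→6: √(3.3712² + -6.6220²) = 7.4307 (running 24.1633)
  edge 6→7: √(2.9916² + -0.4562²) = 3.0262 (running 27.1895)
  edge 7→8: √(6.4282² + 5.6118²) = 8.5331 (running 35.7226)
  edge 8→1: √(0.4081² + 8.1588²) = 8.1690 (running 43.8916)
Perimeter = 43.8916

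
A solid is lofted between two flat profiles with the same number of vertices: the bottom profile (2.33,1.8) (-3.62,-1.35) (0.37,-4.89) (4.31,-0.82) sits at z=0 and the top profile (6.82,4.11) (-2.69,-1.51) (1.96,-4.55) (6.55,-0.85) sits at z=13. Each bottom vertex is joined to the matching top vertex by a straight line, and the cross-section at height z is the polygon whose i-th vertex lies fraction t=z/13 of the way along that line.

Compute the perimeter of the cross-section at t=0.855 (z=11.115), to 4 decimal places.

Cross-section at t=0.855: each vertex is (1-t)·p0[i] + t·p1[i].
  v1: (1-0.855)·(2.33,1.8) + 0.855·(6.82,4.11) = (6.1690,3.7751)
  v2: (1-0.855)·(-3.62,-1.35) + 0.855·(-2.69,-1.51) = (-2.8249,-1.4868)
  v3: (1-0.855)·(0.37,-4.89) + 0.855·(1.96,-4.55) = (1.7294,-4.5993)
  v4: (1-0.855)·(4.31,-0.82) + 0.855·(6.55,-0.85) = (6.2252,-0.8457)
Perimeter = Σ |v_{i+1} − v_i|:
  edge 1→2: √(-8.9938² + -5.2619²) = 10.4200 (running 10.4200)
  edge 2→3: √(4.5543² + -3.1125²) = 5.5163 (running 15.9362)
  edge 3→4: √(4.4958² + 3.7537²) = 5.8568 (running 21.7930)
  edge 4→1: √(-0.0562² + 4.6207²) = 4.6210 (running 26.4140)
Perimeter = 26.4140

Perimeter at t=0.855: 26.4140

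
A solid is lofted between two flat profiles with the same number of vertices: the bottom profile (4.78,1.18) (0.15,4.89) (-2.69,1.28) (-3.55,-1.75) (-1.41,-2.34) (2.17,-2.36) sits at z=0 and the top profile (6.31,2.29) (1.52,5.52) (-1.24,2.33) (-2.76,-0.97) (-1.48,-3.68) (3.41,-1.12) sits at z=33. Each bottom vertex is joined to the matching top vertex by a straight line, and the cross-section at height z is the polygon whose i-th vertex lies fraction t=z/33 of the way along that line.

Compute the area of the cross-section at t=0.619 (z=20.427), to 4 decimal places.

Cross-section at t=0.619: each vertex is (1-t)·p0[i] + t·p1[i].
  v1: (1-0.619)·(4.78,1.18) + 0.619·(6.31,2.29) = (5.7271,1.8671)
  v2: (1-0.619)·(0.15,4.89) + 0.619·(1.52,5.52) = (0.9980,5.2800)
  v3: (1-0.619)·(-2.69,1.28) + 0.619·(-1.24,2.33) = (-1.7925,1.9299)
  v4: (1-0.619)·(-3.55,-1.75) + 0.619·(-2.76,-0.97) = (-3.0610,-1.2672)
  v5: (1-0.619)·(-1.41,-2.34) + 0.619·(-1.48,-3.68) = (-1.4533,-3.1695)
  v6: (1-0.619)·(2.17,-2.36) + 0.619·(3.41,-1.12) = (2.9376,-1.5924)
Shoelace sum Σ(x_i·y_{i+1} − x_{i+1}·y_i):
  i=1: 5.7271·5.2800 − 0.9980·1.8671 = +28.3753 (running +28.3753)
  i=2: 0.9980·1.9299 − -1.7925·5.2800 = +11.3902 (running +39.7656)
  i=3: -1.7925·-1.2672 − -3.0610·1.9299 = +8.1789 (running +47.9445)
  i=4: -3.0610·-3.1695 − -1.4533·-1.2672 = +7.8601 (running +55.8045)
  i=5: -1.4533·-1.5924 − 2.9376·-3.1695 = +11.6248 (running +67.4294)
  i=6: 2.9376·1.8671 − 5.7271·-1.5924 = +14.6047 (running +82.0341)
Area = |Σ|/2 = |82.0341|/2 = 41.0170

Area at t=0.619: 41.0170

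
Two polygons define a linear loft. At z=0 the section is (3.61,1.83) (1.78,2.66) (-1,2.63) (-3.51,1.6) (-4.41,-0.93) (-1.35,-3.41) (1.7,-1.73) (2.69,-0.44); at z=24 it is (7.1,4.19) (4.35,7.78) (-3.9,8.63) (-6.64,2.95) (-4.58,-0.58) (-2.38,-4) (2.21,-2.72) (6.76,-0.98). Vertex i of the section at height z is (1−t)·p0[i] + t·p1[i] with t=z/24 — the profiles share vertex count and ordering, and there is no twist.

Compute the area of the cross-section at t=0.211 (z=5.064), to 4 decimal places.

Cross-section at t=0.211: each vertex is (1-t)·p0[i] + t·p1[i].
  v1: (1-0.211)·(3.61,1.83) + 0.211·(7.1,4.19) = (4.3464,2.3280)
  v2: (1-0.211)·(1.78,2.66) + 0.211·(4.35,7.78) = (2.3223,3.7403)
  v3: (1-0.211)·(-1,2.63) + 0.211·(-3.9,8.63) = (-1.6119,3.8960)
  v4: (1-0.211)·(-3.51,1.6) + 0.211·(-6.64,2.95) = (-4.1704,1.8849)
  v5: (1-0.211)·(-4.41,-0.93) + 0.211·(-4.58,-0.58) = (-4.4459,-0.8561)
  v6: (1-0.211)·(-1.35,-3.41) + 0.211·(-2.38,-4) = (-1.5673,-3.5345)
  v7: (1-0.211)·(1.7,-1.73) + 0.211·(2.21,-2.72) = (1.8076,-1.9389)
  v8: (1-0.211)·(2.69,-0.44) + 0.211·(6.76,-0.98) = (3.5488,-0.5539)
Shoelace sum Σ(x_i·y_{i+1} − x_{i+1}·y_i):
  i=1: 4.3464·3.7403 − 2.3223·2.3280 = +10.8507 (running +10.8507)
  i=2: 2.3223·3.8960 − -1.6119·3.7403 = +15.0766 (running +25.9273)
  i=3: -1.6119·1.8849 − -4.1704·3.8960 = +13.2098 (running +39.1371)
  i=4: -4.1704·-0.8561 − -4.4459·1.8849 = +11.9503 (running +51.0874)
  i=5: -4.4459·-3.5345 − -1.5673·-0.8561 = +14.3720 (running +65.4595)
  i=6: -1.5673·-1.9389 − 1.8076·-3.5345 = +9.4279 (running +74.8873)
  i=7: 1.8076·-0.5539 − 3.5488·-1.9389 = +5.8794 (running +80.7667)
  i=8: 3.5488·2.3280 − 4.3464·-0.5539 = +10.6690 (running +91.4357)
Area = |Σ|/2 = |91.4357|/2 = 45.7179

Area at t=0.211: 45.7179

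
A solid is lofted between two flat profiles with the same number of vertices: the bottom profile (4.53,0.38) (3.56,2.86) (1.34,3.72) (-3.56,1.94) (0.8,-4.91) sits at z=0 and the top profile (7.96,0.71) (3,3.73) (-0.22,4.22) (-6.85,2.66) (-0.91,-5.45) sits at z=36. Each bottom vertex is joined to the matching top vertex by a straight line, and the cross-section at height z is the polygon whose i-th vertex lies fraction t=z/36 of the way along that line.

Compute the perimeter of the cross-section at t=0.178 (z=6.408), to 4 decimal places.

Perimeter at t=0.178: 26.7107

Cross-section at t=0.178: each vertex is (1-t)·p0[i] + t·p1[i].
  v1: (1-0.178)·(4.53,0.38) + 0.178·(7.96,0.71) = (5.1405,0.4387)
  v2: (1-0.178)·(3.56,2.86) + 0.178·(3,3.73) = (3.4603,3.0149)
  v3: (1-0.178)·(1.34,3.72) + 0.178·(-0.22,4.22) = (1.0623,3.8090)
  v4: (1-0.178)·(-3.56,1.94) + 0.178·(-6.85,2.66) = (-4.1456,2.0682)
  v5: (1-0.178)·(0.8,-4.91) + 0.178·(-0.91,-5.45) = (0.4956,-5.0061)
Perimeter = Σ |v_{i+1} − v_i|:
  edge 1→2: √(-1.6802² + 2.5761²) = 3.0756 (running 3.0756)
  edge 2→3: √(-2.3980² + 0.7941²) = 2.5261 (running 5.6017)
  edge 3→4: √(-5.2079² + -1.7408²) = 5.4912 (running 11.0929)
  edge 4→5: √(4.6412² + -7.0743²) = 8.4609 (running 19.5538)
  edge 5→1: √(4.6449² + 5.4449²) = 7.1569 (running 26.7107)
Perimeter = 26.7107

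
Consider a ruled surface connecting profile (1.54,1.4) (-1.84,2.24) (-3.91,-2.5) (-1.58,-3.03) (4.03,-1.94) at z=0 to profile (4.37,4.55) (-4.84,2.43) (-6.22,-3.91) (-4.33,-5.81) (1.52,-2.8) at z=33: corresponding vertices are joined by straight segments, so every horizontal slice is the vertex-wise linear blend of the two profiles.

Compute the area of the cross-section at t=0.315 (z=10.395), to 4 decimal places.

Area at t=0.315: 36.6081

Cross-section at t=0.315: each vertex is (1-t)·p0[i] + t·p1[i].
  v1: (1-0.315)·(1.54,1.4) + 0.315·(4.37,4.55) = (2.4314,2.3922)
  v2: (1-0.315)·(-1.84,2.24) + 0.315·(-4.84,2.43) = (-2.7850,2.2999)
  v3: (1-0.315)·(-3.91,-2.5) + 0.315·(-6.22,-3.91) = (-4.6377,-2.9442)
  v4: (1-0.315)·(-1.58,-3.03) + 0.315·(-4.33,-5.81) = (-2.4463,-3.9057)
  v5: (1-0.315)·(4.03,-1.94) + 0.315·(1.52,-2.8) = (3.2394,-2.2109)
Shoelace sum Σ(x_i·y_{i+1} − x_{i+1}·y_i):
  i=1: 2.4314·2.2999 − -2.7850·2.3922 = +12.2544 (running +12.2544)
  i=2: -2.7850·-2.9442 − -4.6377·2.2999 = +18.8654 (running +31.1197)
  i=3: -4.6377·-3.9057 − -2.4463·-2.9442 = +10.9111 (running +42.0309)
  i=4: -2.4463·-2.2109 − 3.2394·-3.9057 = +18.0603 (running +60.0912)
  i=5: 3.2394·2.3922 − 2.4314·-2.2109 = +13.1250 (running +73.2163)
Area = |Σ|/2 = |73.2163|/2 = 36.6081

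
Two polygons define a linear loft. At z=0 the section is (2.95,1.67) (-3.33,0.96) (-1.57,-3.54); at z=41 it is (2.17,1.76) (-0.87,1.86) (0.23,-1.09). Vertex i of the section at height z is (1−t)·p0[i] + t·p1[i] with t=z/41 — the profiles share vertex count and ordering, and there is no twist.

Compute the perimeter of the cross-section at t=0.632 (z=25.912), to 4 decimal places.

Cross-section at t=0.632: each vertex is (1-t)·p0[i] + t·p1[i].
  v1: (1-0.632)·(2.95,1.67) + 0.632·(2.17,1.76) = (2.4570,1.7269)
  v2: (1-0.632)·(-3.33,0.96) + 0.632·(-0.87,1.86) = (-1.7753,1.5288)
  v3: (1-0.632)·(-1.57,-3.54) + 0.632·(0.23,-1.09) = (-0.4324,-1.9916)
Perimeter = Σ |v_{i+1} − v_i|:
  edge 1→2: √(-4.2323² + -0.1981²) = 4.2370 (running 4.2370)
  edge 2→3: √(1.3429² + -3.5204²) = 3.7678 (running 8.0048)
  edge 3→1: √(2.8894² + 3.7185²) = 4.7091 (running 12.7139)
Perimeter = 12.7139

Perimeter at t=0.632: 12.7139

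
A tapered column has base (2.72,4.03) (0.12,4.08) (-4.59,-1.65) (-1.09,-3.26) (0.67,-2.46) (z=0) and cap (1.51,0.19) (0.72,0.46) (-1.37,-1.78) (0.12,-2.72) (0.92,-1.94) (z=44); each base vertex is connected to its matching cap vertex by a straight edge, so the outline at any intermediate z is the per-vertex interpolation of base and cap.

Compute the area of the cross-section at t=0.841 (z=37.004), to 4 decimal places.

Cross-section at t=0.841: each vertex is (1-t)·p0[i] + t·p1[i].
  v1: (1-0.841)·(2.72,4.03) + 0.841·(1.51,0.19) = (1.7024,0.8006)
  v2: (1-0.841)·(0.12,4.08) + 0.841·(0.72,0.46) = (0.6246,1.0356)
  v3: (1-0.841)·(-4.59,-1.65) + 0.841·(-1.37,-1.78) = (-1.8820,-1.7593)
  v4: (1-0.841)·(-1.09,-3.26) + 0.841·(0.12,-2.72) = (-0.0724,-2.8059)
  v5: (1-0.841)·(0.67,-2.46) + 0.841·(0.92,-1.94) = (0.8802,-2.0227)
Shoelace sum Σ(x_i·y_{i+1} − x_{i+1}·y_i):
  i=1: 1.7024·1.0356 − 0.6246·0.8006 = +1.2629 (running +1.2629)
  i=2: 0.6246·-1.7593 − -1.8820·1.0356 = +0.8501 (running +2.1130)
  i=3: -1.8820·-2.8059 − -0.0724·-1.7593 = +5.1532 (running +7.2662)
  i=4: -0.0724·-2.0227 − 0.8802·-2.8059 = +2.6163 (running +9.8825)
  i=5: 0.8802·0.8006 − 1.7024·-2.0227 = +4.1481 (running +14.0306)
Area = |Σ|/2 = |14.0306|/2 = 7.0153

Area at t=0.841: 7.0153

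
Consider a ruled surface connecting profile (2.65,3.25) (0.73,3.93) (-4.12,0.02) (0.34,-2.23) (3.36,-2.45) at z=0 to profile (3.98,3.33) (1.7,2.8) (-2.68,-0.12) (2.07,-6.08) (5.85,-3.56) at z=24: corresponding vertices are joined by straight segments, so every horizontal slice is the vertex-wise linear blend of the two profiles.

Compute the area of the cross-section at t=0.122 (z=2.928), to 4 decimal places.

Area at t=0.122: 30.5931

Cross-section at t=0.122: each vertex is (1-t)·p0[i] + t·p1[i].
  v1: (1-0.122)·(2.65,3.25) + 0.122·(3.98,3.33) = (2.8123,3.2598)
  v2: (1-0.122)·(0.73,3.93) + 0.122·(1.7,2.8) = (0.8483,3.7921)
  v3: (1-0.122)·(-4.12,0.02) + 0.122·(-2.68,-0.12) = (-3.9443,0.0029)
  v4: (1-0.122)·(0.34,-2.23) + 0.122·(2.07,-6.08) = (0.5511,-2.6997)
  v5: (1-0.122)·(3.36,-2.45) + 0.122·(5.85,-3.56) = (3.6638,-2.5854)
Shoelace sum Σ(x_i·y_{i+1} − x_{i+1}·y_i):
  i=1: 2.8123·3.7921 − 0.8483·3.2598 = +7.8991 (running +7.8991)
  i=2: 0.8483·0.0029 − -3.9443·3.7921 = +14.9599 (running +22.8590)
  i=3: -3.9443·-2.6997 − 0.5511·0.0029 = +10.6469 (running +33.5059)
  i=4: 0.5511·-2.5854 − 3.6638·-2.6997 = +8.4664 (running +41.9722)
  i=5: 3.6638·3.2598 − 2.8123·-2.5854 = +19.2139 (running +61.1862)
Area = |Σ|/2 = |61.1862|/2 = 30.5931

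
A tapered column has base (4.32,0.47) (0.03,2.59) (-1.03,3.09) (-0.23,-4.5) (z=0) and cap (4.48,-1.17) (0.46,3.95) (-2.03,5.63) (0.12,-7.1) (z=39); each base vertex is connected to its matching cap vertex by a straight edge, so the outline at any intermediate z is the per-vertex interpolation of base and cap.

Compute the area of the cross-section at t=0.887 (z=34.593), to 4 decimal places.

Area at t=0.887: 34.8634

Cross-section at t=0.887: each vertex is (1-t)·p0[i] + t·p1[i].
  v1: (1-0.887)·(4.32,0.47) + 0.887·(4.48,-1.17) = (4.4619,-0.9847)
  v2: (1-0.887)·(0.03,2.59) + 0.887·(0.46,3.95) = (0.4114,3.7963)
  v3: (1-0.887)·(-1.03,3.09) + 0.887·(-2.03,5.63) = (-1.9170,5.3430)
  v4: (1-0.887)·(-0.23,-4.5) + 0.887·(0.12,-7.1) = (0.0804,-6.8062)
Shoelace sum Σ(x_i·y_{i+1} − x_{i+1}·y_i):
  i=1: 4.4619·3.7963 − 0.4114·-0.9847 = +17.3440 (running +17.3440)
  i=2: 0.4114·5.3430 − -1.9170·3.7963 = +9.4757 (running +26.8197)
  i=3: -1.9170·-6.8062 − 0.0804·5.3430 = +12.6176 (running +39.4373)
  i=4: 0.0804·-0.9847 − 4.4619·-6.8062 = +30.2895 (running +69.7268)
Area = |Σ|/2 = |69.7268|/2 = 34.8634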